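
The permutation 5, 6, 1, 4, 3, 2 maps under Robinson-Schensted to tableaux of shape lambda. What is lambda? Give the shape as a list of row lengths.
[2, 2, 1, 1]

RSK row insertion gives P = [[1, 2], [3, 6], [4], [5]], which has shape [2, 2, 1, 1].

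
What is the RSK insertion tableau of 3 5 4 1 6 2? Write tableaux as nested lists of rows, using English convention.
Insert 3: appended to row 1. P = [[3]].
Insert 5: appended to row 1. P = [[3, 5]].
Insert 4: 4 bumps 5 from row 1; 5 starts row 2. P = [[3, 4], [5]].
Insert 1: 1 bumps 3 from row 1; 3 bumps 5 from row 2; 5 starts row 3. P = [[1, 4], [3], [5]].
Insert 6: appended to row 1. P = [[1, 4, 6], [3], [5]].
Insert 2: 2 bumps 4 from row 1; 4 appends to row 2. P = [[1, 2, 6], [3, 4], [5]].

So P = [[1, 2, 6], [3, 4], [5]].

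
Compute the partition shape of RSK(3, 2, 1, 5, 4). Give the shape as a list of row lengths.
[2, 2, 1]

Row-insert each entry into an empty tableau.

After inserting 3: P = [[3]].
After inserting 2: P = [[2], [3]].
After inserting 1: P = [[1], [2], [3]].
After inserting 5: P = [[1, 5], [2], [3]].
After inserting 4: P = [[1, 4], [2, 5], [3]].

The final insertion tableau P = [[1, 4], [2, 5], [3]] has shape [2, 2, 1].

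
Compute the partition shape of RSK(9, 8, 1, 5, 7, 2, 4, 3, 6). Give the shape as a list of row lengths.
[4, 2, 1, 1, 1]

Row-insert each entry into an empty tableau.

After inserting 9: P = [[9]].
After inserting 8: P = [[8], [9]].
After inserting 1: P = [[1], [8], [9]].
After inserting 5: P = [[1, 5], [8], [9]].
After inserting 7: P = [[1, 5, 7], [8], [9]].
After inserting 2: P = [[1, 2, 7], [5], [8], [9]].
After inserting 4: P = [[1, 2, 4], [5, 7], [8], [9]].
After inserting 3: P = [[1, 2, 3], [4, 7], [5], [8], [9]].
After inserting 6: P = [[1, 2, 3, 6], [4, 7], [5], [8], [9]].

The final insertion tableau P = [[1, 2, 3, 6], [4, 7], [5], [8], [9]] has shape [4, 2, 1, 1, 1].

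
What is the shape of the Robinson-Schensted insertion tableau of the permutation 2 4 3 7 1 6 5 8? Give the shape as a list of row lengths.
RSK row insertion gives P = [[1, 3, 5, 8], [2, 6], [4, 7]], which has shape [4, 2, 2].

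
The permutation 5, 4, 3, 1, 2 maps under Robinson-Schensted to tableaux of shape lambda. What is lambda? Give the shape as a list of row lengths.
[2, 1, 1, 1]

Row-insert each entry into an empty tableau.

After inserting 5: P = [[5]].
After inserting 4: P = [[4], [5]].
After inserting 3: P = [[3], [4], [5]].
After inserting 1: P = [[1], [3], [4], [5]].
After inserting 2: P = [[1, 2], [3], [4], [5]].

The final insertion tableau P = [[1, 2], [3], [4], [5]] has shape [2, 1, 1, 1].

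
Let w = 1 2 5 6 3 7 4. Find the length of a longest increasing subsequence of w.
5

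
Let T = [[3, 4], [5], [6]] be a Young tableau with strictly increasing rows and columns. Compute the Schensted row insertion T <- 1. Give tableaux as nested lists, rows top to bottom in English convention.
[[1, 4], [3], [5], [6]]

In row 1, 1 replaces 3 (the leftmost entry greater than 1); 3 is bumped to row 2. In row 2, 3 replaces 5 (the leftmost entry greater than 3); 5 is bumped to row 3. In row 3, 5 replaces 6 (the leftmost entry greater than 5); 6 is bumped to row 4. 6 starts a new row 4. The new tableau is [[1, 4], [3], [5], [6]].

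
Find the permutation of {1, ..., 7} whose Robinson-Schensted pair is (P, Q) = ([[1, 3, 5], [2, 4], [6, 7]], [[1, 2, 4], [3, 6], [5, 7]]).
Reverse the RSK construction: for i from n down to 1, find the cell of Q containing i, remove the entry at that cell from P, and reverse-bump it up through P; the value ejected from row 1 is w(i).

Step i=7: Q has 7 at row 3, column 2; remove 7 from row 3 of P and reverse-bump: 7 enters row 2 and ejects 4; 4 enters row 1 and ejects 3. So w(7) = 3. P is now [[1, 4, 5], [2, 7], [6]].
Step i=6: Q has 6 at row 2, column 2; remove 7 from row 2 of P and reverse-bump: 7 enters row 1 and ejects 5. So w(6) = 5. P is now [[1, 4, 7], [2], [6]].
Step i=5: Q has 5 at row 3, column 1; remove 6 from row 3 of P and reverse-bump: 6 enters row 2 and ejects 2; 2 enters row 1 and ejects 1. So w(5) = 1. P is now [[2, 4, 7], [6]].
Step i=4: Q has 4 at row 1, column 3; remove that cell from P, ejecting 7. So w(4) = 7. P is now [[2, 4], [6]].
Step i=3: Q has 3 at row 2, column 1; remove 6 from row 2 of P and reverse-bump: 6 enters row 1 and ejects 4. So w(3) = 4. P is now [[2, 6]].
Step i=2: Q has 2 at row 1, column 2; remove that cell from P, ejecting 6. So w(2) = 6. P is now [[2]].
Step i=1: Q has 1 at row 1, column 1; remove that cell from P, ejecting 2. So w(1) = 2. P is now [].

So w = 2 6 4 7 1 5 3.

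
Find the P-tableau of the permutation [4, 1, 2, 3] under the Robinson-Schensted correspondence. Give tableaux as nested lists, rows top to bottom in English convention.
P = [[1, 2, 3], [4]]

Insert 4: appended to row 1. P = [[4]].
Insert 1: 1 bumps 4 from row 1; 4 starts row 2. P = [[1], [4]].
Insert 2: appended to row 1. P = [[1, 2], [4]].
Insert 3: appended to row 1. P = [[1, 2, 3], [4]].

So P = [[1, 2, 3], [4]].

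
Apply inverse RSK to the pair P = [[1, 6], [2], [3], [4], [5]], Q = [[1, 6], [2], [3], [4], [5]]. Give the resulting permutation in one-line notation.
5 4 3 2 1 6

Reverse RSK: for i = n, n-1, ..., 1, locate i in Q, remove the corresponding corner cell from P, and reverse-bump its entry up through P; the value ejected from row 1 is w(i).

So w = 5 4 3 2 1 6.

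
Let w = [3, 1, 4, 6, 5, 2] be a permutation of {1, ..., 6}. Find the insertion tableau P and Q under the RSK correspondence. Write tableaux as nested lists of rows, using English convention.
Insert each entry of the permutation into P by Schensted row insertion, recording in Q the position of each new cell.

Insert 3: appended to row 1. P = [[3]].
Insert 1: 1 bumps 3 from row 1; 3 starts row 2. P = [[1], [3]].
Insert 4: appended to row 1. P = [[1, 4], [3]].
Insert 6: appended to row 1. P = [[1, 4, 6], [3]].
Insert 5: 5 bumps 6 from row 1; 6 appends to row 2. P = [[1, 4, 5], [3, 6]].
Insert 2: 2 bumps 4 from row 1; 4 bumps 6 from row 2; 6 starts row 3. P = [[1, 2, 5], [3, 4], [6]].

So P = [[1, 2, 5], [3, 4], [6]], Q = [[1, 3, 4], [2, 5], [6]].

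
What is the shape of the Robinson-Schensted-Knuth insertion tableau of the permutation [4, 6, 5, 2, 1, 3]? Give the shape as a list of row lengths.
[2, 2, 1, 1]

Row-insert each entry into an empty tableau.

After inserting 4: P = [[4]].
After inserting 6: P = [[4, 6]].
After inserting 5: P = [[4, 5], [6]].
After inserting 2: P = [[2, 5], [4], [6]].
After inserting 1: P = [[1, 5], [2], [4], [6]].
After inserting 3: P = [[1, 3], [2, 5], [4], [6]].

The final insertion tableau P = [[1, 3], [2, 5], [4], [6]] has shape [2, 2, 1, 1].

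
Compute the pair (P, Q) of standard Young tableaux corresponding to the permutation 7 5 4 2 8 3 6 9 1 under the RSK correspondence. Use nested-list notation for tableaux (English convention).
Insert each entry of the permutation into P by Schensted row insertion, recording in Q the position of each new cell.

Insert 7: appended to row 1. P = [[7]], Q = [[1]].
Insert 5: 5 bumps 7 from row 1; 7 starts row 2. P = [[5], [7]], Q = [[1], [2]].
Insert 4: 4 bumps 5 from row 1; 5 bumps 7 from row 2; 7 starts row 3. P = [[4], [5], [7]], Q = [[1], [2], [3]].
Insert 2: 2 bumps 4 from row 1; 4 bumps 5 from row 2; 5 bumps 7 from row 3; 7 starts row 4. P = [[2], [4], [5], [7]], Q = [[1], [2], [3], [4]].
Insert 8: appended to row 1. P = [[2, 8], [4], [5], [7]], Q = [[1, 5], [2], [3], [4]].
Insert 3: 3 bumps 8 from row 1; 8 appends to row 2. P = [[2, 3], [4, 8], [5], [7]], Q = [[1, 5], [2, 6], [3], [4]].
Insert 6: appended to row 1. P = [[2, 3, 6], [4, 8], [5], [7]], Q = [[1, 5, 7], [2, 6], [3], [4]].
Insert 9: appended to row 1. P = [[2, 3, 6, 9], [4, 8], [5], [7]], Q = [[1, 5, 7, 8], [2, 6], [3], [4]].
Insert 1: 1 bumps 2 from row 1; 2 bumps 4 from row 2; 4 bumps 5 from row 3; 5 bumps 7 from row 4; 7 starts row 5. P = [[1, 3, 6, 9], [2, 8], [4], [5], [7]], Q = [[1, 5, 7, 8], [2, 6], [3], [4], [9]].

So P = [[1, 3, 6, 9], [2, 8], [4], [5], [7]], Q = [[1, 5, 7, 8], [2, 6], [3], [4], [9]].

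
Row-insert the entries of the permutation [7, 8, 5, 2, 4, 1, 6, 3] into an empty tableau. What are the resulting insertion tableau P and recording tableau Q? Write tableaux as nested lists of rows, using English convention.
P = [[1, 3, 6], [2, 4], [5, 8], [7]], Q = [[1, 2, 7], [3, 5], [4, 8], [6]]

Insert each entry of the permutation into P by Schensted row insertion, recording in Q the position of each new cell.

Insert 7: appended to row 1. P = [[7]].
Insert 8: appended to row 1. P = [[7, 8]].
Insert 5: 5 bumps 7 from row 1; 7 starts row 2. P = [[5, 8], [7]].
Insert 2: 2 bumps 5 from row 1; 5 bumps 7 from row 2; 7 starts row 3. P = [[2, 8], [5], [7]].
Insert 4: 4 bumps 8 from row 1; 8 appends to row 2. P = [[2, 4], [5, 8], [7]].
Insert 1: 1 bumps 2 from row 1; 2 bumps 5 from row 2; 5 bumps 7 from row 3; 7 starts row 4. P = [[1, 4], [2, 8], [5], [7]].
Insert 6: appended to row 1. P = [[1, 4, 6], [2, 8], [5], [7]].
Insert 3: 3 bumps 4 from row 1; 4 bumps 8 from row 2; 8 appends to row 3. P = [[1, 3, 6], [2, 4], [5, 8], [7]].

So P = [[1, 3, 6], [2, 4], [5, 8], [7]], Q = [[1, 2, 7], [3, 5], [4, 8], [6]].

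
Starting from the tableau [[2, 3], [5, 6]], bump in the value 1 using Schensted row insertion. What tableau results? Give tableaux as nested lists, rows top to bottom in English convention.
In row 1, 1 replaces 2 (the leftmost entry greater than 1); 2 is bumped to row 2. In row 2, 2 replaces 5 (the leftmost entry greater than 2); 5 is bumped to row 3. 5 starts a new row 3. The new tableau is [[1, 3], [2, 6], [5]].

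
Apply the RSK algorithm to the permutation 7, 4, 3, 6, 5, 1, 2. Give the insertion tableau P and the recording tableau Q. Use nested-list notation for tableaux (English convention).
P = [[1, 2], [3, 5], [4, 6], [7]], Q = [[1, 4], [2, 5], [3, 7], [6]]

Insert each entry of the permutation into P by Schensted row insertion, recording in Q the position of each new cell.

After inserting 7: P = [[7]].
After inserting 4: P = [[4], [7]].
After inserting 3: P = [[3], [4], [7]].
After inserting 6: P = [[3, 6], [4], [7]].
After inserting 5: P = [[3, 5], [4, 6], [7]].
After inserting 1: P = [[1, 5], [3, 6], [4], [7]].
After inserting 2: P = [[1, 2], [3, 5], [4, 6], [7]].

So P = [[1, 2], [3, 5], [4, 6], [7]], Q = [[1, 4], [2, 5], [3, 7], [6]].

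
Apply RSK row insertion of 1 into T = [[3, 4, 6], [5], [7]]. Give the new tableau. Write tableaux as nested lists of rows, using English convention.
In row 1, 1 replaces 3 (the leftmost entry greater than 1); 3 is bumped to row 2. In row 2, 3 replaces 5 (the leftmost entry greater than 3); 5 is bumped to row 3. In row 3, 5 replaces 7 (the leftmost entry greater than 5); 7 is bumped to row 4. 7 starts a new row 4. The new tableau is [[1, 4, 6], [3], [5], [7]].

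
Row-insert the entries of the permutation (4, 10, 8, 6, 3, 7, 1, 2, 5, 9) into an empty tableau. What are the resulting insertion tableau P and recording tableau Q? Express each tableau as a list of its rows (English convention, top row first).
Insert each entry of the permutation into P by Schensted row insertion, recording in Q the position of each new cell.

Insert 4: appended to row 1. P = [[4]].
Insert 10: appended to row 1. P = [[4, 10]].
Insert 8: 8 bumps 10 from row 1; 10 starts row 2. P = [[4, 8], [10]].
Insert 6: 6 bumps 8 from row 1; 8 bumps 10 from row 2; 10 starts row 3. P = [[4, 6], [8], [10]].
Insert 3: 3 bumps 4 from row 1; 4 bumps 8 from row 2; 8 bumps 10 from row 3; 10 starts row 4. P = [[3, 6], [4], [8], [10]].
Insert 7: appended to row 1. P = [[3, 6, 7], [4], [8], [10]].
Insert 1: 1 bumps 3 from row 1; 3 bumps 4 from row 2; 4 bumps 8 from row 3; 8 bumps 10 from row 4; 10 starts row 5. P = [[1, 6, 7], [3], [4], [8], [10]].
Insert 2: 2 bumps 6 from row 1; 6 appends to row 2. P = [[1, 2, 7], [3, 6], [4], [8], [10]].
Insert 5: 5 bumps 7 from row 1; 7 appends to row 2. P = [[1, 2, 5], [3, 6, 7], [4], [8], [10]].
Insert 9: appended to row 1. P = [[1, 2, 5, 9], [3, 6, 7], [4], [8], [10]].

So P = [[1, 2, 5, 9], [3, 6, 7], [4], [8], [10]], Q = [[1, 2, 6, 10], [3, 8, 9], [4], [5], [7]].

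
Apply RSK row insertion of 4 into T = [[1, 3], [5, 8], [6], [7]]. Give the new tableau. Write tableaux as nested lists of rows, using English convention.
[[1, 3, 4], [5, 8], [6], [7]]

4 is larger than every entry of row 1, so it is appended to row 1. The new tableau is [[1, 3, 4], [5, 8], [6], [7]].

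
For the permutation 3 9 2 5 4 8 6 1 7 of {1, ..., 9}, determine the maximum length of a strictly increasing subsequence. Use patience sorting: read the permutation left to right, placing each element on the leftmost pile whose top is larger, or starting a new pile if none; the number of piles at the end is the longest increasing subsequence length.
4

3: new pile. tops = [3]
9: new pile. tops = [3, 9]
2: onto pile 1 (replacing 3). tops = [2, 9]
5: onto pile 2 (replacing 9). tops = [2, 5]
4: onto pile 2 (replacing 5). tops = [2, 4]
8: new pile. tops = [2, 4, 8]
6: onto pile 3 (replacing 8). tops = [2, 4, 6]
1: onto pile 1 (replacing 2). tops = [1, 4, 6]
7: new pile. tops = [1, 4, 6, 7]

4 piles, so the longest increasing subsequence has length 4.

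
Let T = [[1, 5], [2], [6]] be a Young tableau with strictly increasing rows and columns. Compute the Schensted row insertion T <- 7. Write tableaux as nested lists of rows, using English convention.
7 is larger than every entry of row 1, so it is appended to row 1. The new tableau is [[1, 5, 7], [2], [6]].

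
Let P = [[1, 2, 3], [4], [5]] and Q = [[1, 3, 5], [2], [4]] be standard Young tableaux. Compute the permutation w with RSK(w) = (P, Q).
5 1 4 2 3

Reverse RSK: for i = n, n-1, ..., 1, locate i in Q, remove the corresponding corner cell from P, and reverse-bump its entry up through P; the value ejected from row 1 is w(i).

So w = 5 1 4 2 3.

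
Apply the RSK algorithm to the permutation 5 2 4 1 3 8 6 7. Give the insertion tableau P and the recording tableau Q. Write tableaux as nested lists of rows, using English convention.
Insert each entry of the permutation into P by Schensted row insertion, recording in Q the position of each new cell.

Insert 5: appended to row 1. P = [[5]], Q = [[1]].
Insert 2: 2 bumps 5 from row 1; 5 starts row 2. P = [[2], [5]], Q = [[1], [2]].
Insert 4: appended to row 1. P = [[2, 4], [5]], Q = [[1, 3], [2]].
Insert 1: 1 bumps 2 from row 1; 2 bumps 5 from row 2; 5 starts row 3. P = [[1, 4], [2], [5]], Q = [[1, 3], [2], [4]].
Insert 3: 3 bumps 4 from row 1; 4 appends to row 2. P = [[1, 3], [2, 4], [5]], Q = [[1, 3], [2, 5], [4]].
Insert 8: appended to row 1. P = [[1, 3, 8], [2, 4], [5]], Q = [[1, 3, 6], [2, 5], [4]].
Insert 6: 6 bumps 8 from row 1; 8 appends to row 2. P = [[1, 3, 6], [2, 4, 8], [5]], Q = [[1, 3, 6], [2, 5, 7], [4]].
Insert 7: appended to row 1. P = [[1, 3, 6, 7], [2, 4, 8], [5]], Q = [[1, 3, 6, 8], [2, 5, 7], [4]].

So P = [[1, 3, 6, 7], [2, 4, 8], [5]], Q = [[1, 3, 6, 8], [2, 5, 7], [4]].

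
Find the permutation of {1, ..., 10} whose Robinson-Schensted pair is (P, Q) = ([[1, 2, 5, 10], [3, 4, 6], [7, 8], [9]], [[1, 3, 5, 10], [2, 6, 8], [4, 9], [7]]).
Reverse the RSK construction: for i from n down to 1, find the cell of Q containing i, remove the entry at that cell from P, and reverse-bump it up through P; the value ejected from row 1 is w(i).

Step i=10: Q has 10 at row 1, column 4; remove that cell from P, ejecting 10. So w(10) = 10. P is now [[1, 2, 5], [3, 4, 6], [7, 8], [9]].
Step i=9: Q has 9 at row 3, column 2; remove 8 from row 3 of P and reverse-bump: 8 enters row 2 and ejects 6; 6 enters row 1 and ejects 5. So w(9) = 5. P is now [[1, 2, 6], [3, 4, 8], [7], [9]].
Step i=8: Q has 8 at row 2, column 3; remove 8 from row 2 of P and reverse-bump: 8 enters row 1 and ejects 6. So w(8) = 6. P is now [[1, 2, 8], [3, 4], [7], [9]].
Step i=7: Q has 7 at row 4, column 1; remove 9 from row 4 of P and reverse-bump: 9 enters row 3 and ejects 7; 7 enters row 2 and ejects 4; 4 enters row 1 and ejects 2. So w(7) = 2. P is now [[1, 4, 8], [3, 7], [9]].
Step i=6: Q has 6 at row 2, column 2; remove 7 from row 2 of P and reverse-bump: 7 enters row 1 and ejects 4. So w(6) = 4. P is now [[1, 7, 8], [3], [9]].
Step i=5: Q has 5 at row 1, column 3; remove that cell from P, ejecting 8. So w(5) = 8. P is now [[1, 7], [3], [9]].
Step i=4: Q has 4 at row 3, column 1; remove 9 from row 3 of P and reverse-bump: 9 enters row 2 and ejects 3; 3 enters row 1 and ejects 1. So w(4) = 1. P is now [[3, 7], [9]].
Step i=3: Q has 3 at row 1, column 2; remove that cell from P, ejecting 7. So w(3) = 7. P is now [[3], [9]].
Step i=2: Q has 2 at row 2, column 1; remove 9 from row 2 of P and reverse-bump: 9 enters row 1 and ejects 3. So w(2) = 3. P is now [[9]].
Step i=1: Q has 1 at row 1, column 1; remove that cell from P, ejecting 9. So w(1) = 9. P is now [].

So w = 9 3 7 1 8 4 2 6 5 10.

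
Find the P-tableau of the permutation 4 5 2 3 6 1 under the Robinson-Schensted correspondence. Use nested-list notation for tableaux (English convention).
Insert 4: appended to row 1. P = [[4]].
Insert 5: appended to row 1. P = [[4, 5]].
Insert 2: 2 bumps 4 from row 1; 4 starts row 2. P = [[2, 5], [4]].
Insert 3: 3 bumps 5 from row 1; 5 appends to row 2. P = [[2, 3], [4, 5]].
Insert 6: appended to row 1. P = [[2, 3, 6], [4, 5]].
Insert 1: 1 bumps 2 from row 1; 2 bumps 4 from row 2; 4 starts row 3. P = [[1, 3, 6], [2, 5], [4]].

So P = [[1, 3, 6], [2, 5], [4]].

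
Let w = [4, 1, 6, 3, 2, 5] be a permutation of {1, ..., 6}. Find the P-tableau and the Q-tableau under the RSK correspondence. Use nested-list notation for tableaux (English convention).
P = [[1, 2, 5], [3, 6], [4]], Q = [[1, 3, 6], [2, 4], [5]]

Insert each entry of the permutation into P by Schensted row insertion, recording in Q the position of each new cell.

Insert 4: appended to row 1. P = [[4]].
Insert 1: 1 bumps 4 from row 1; 4 starts row 2. P = [[1], [4]].
Insert 6: appended to row 1. P = [[1, 6], [4]].
Insert 3: 3 bumps 6 from row 1; 6 appends to row 2. P = [[1, 3], [4, 6]].
Insert 2: 2 bumps 3 from row 1; 3 bumps 4 from row 2; 4 starts row 3. P = [[1, 2], [3, 6], [4]].
Insert 5: appended to row 1. P = [[1, 2, 5], [3, 6], [4]].

So P = [[1, 2, 5], [3, 6], [4]], Q = [[1, 3, 6], [2, 4], [5]].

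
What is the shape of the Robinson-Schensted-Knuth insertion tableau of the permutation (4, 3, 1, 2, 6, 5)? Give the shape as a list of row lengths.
Row-insert each entry into an empty tableau.

After inserting 4: P = [[4]].
After inserting 3: P = [[3], [4]].
After inserting 1: P = [[1], [3], [4]].
After inserting 2: P = [[1, 2], [3], [4]].
After inserting 6: P = [[1, 2, 6], [3], [4]].
After inserting 5: P = [[1, 2, 5], [3, 6], [4]].

The final insertion tableau P = [[1, 2, 5], [3, 6], [4]] has shape [3, 2, 1].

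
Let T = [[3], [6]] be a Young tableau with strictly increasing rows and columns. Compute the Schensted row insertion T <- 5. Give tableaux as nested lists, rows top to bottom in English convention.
5 is larger than every entry of row 1, so it is appended to row 1. The new tableau is [[3, 5], [6]].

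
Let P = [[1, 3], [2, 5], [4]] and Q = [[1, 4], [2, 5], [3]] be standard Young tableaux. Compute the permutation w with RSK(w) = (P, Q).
Reverse the RSK construction: for i from n down to 1, find the cell of Q containing i, remove the entry at that cell from P, and reverse-bump it up through P; the value ejected from row 1 is w(i).

Step i=5: Q has 5 at row 2, column 2; remove 5 from row 2 of P and reverse-bump: 5 enters row 1 and ejects 3. So w(5) = 3. P is now [[1, 5], [2], [4]].
Step i=4: Q has 4 at row 1, column 2; remove that cell from P, ejecting 5. So w(4) = 5. P is now [[1], [2], [4]].
Step i=3: Q has 3 at row 3, column 1; remove 4 from row 3 of P and reverse-bump: 4 enters row 2 and ejects 2; 2 enters row 1 and ejects 1. So w(3) = 1. P is now [[2], [4]].
Step i=2: Q has 2 at row 2, column 1; remove 4 from row 2 of P and reverse-bump: 4 enters row 1 and ejects 2. So w(2) = 2. P is now [[4]].
Step i=1: Q has 1 at row 1, column 1; remove that cell from P, ejecting 4. So w(1) = 4. P is now [].

So w = 4 2 1 5 3.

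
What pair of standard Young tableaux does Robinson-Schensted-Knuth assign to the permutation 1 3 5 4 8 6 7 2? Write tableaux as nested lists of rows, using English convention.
Insert each entry of the permutation into P by Schensted row insertion, recording in Q the position of each new cell.

Insert 1: appended to row 1. P = [[1]].
Insert 3: appended to row 1. P = [[1, 3]].
Insert 5: appended to row 1. P = [[1, 3, 5]].
Insert 4: 4 bumps 5 from row 1; 5 starts row 2. P = [[1, 3, 4], [5]].
Insert 8: appended to row 1. P = [[1, 3, 4, 8], [5]].
Insert 6: 6 bumps 8 from row 1; 8 appends to row 2. P = [[1, 3, 4, 6], [5, 8]].
Insert 7: appended to row 1. P = [[1, 3, 4, 6, 7], [5, 8]].
Insert 2: 2 bumps 3 from row 1; 3 bumps 5 from row 2; 5 starts row 3. P = [[1, 2, 4, 6, 7], [3, 8], [5]].

So P = [[1, 2, 4, 6, 7], [3, 8], [5]], Q = [[1, 2, 3, 5, 7], [4, 6], [8]].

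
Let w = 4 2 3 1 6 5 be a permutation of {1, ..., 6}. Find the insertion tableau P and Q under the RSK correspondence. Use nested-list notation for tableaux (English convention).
Insert each entry of the permutation into P by Schensted row insertion, recording in Q the position of each new cell.

Insert 4: appended to row 1. P = [[4]], Q = [[1]].
Insert 2: 2 bumps 4 from row 1; 4 starts row 2. P = [[2], [4]], Q = [[1], [2]].
Insert 3: appended to row 1. P = [[2, 3], [4]], Q = [[1, 3], [2]].
Insert 1: 1 bumps 2 from row 1; 2 bumps 4 from row 2; 4 starts row 3. P = [[1, 3], [2], [4]], Q = [[1, 3], [2], [4]].
Insert 6: appended to row 1. P = [[1, 3, 6], [2], [4]], Q = [[1, 3, 5], [2], [4]].
Insert 5: 5 bumps 6 from row 1; 6 appends to row 2. P = [[1, 3, 5], [2, 6], [4]], Q = [[1, 3, 5], [2, 6], [4]].

So P = [[1, 3, 5], [2, 6], [4]], Q = [[1, 3, 5], [2, 6], [4]].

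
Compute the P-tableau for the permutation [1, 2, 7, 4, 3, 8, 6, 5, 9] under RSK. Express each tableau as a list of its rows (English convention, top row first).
After inserting 1: P = [[1]].
After inserting 2: P = [[1, 2]].
After inserting 7: P = [[1, 2, 7]].
After inserting 4: P = [[1, 2, 4], [7]].
After inserting 3: P = [[1, 2, 3], [4], [7]].
After inserting 8: P = [[1, 2, 3, 8], [4], [7]].
After inserting 6: P = [[1, 2, 3, 6], [4, 8], [7]].
After inserting 5: P = [[1, 2, 3, 5], [4, 6], [7, 8]].
After inserting 9: P = [[1, 2, 3, 5, 9], [4, 6], [7, 8]].

So P = [[1, 2, 3, 5, 9], [4, 6], [7, 8]].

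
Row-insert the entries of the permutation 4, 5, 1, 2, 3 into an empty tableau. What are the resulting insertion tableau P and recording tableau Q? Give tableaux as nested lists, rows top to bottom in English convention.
P = [[1, 2, 3], [4, 5]], Q = [[1, 2, 5], [3, 4]]

Insert each entry of the permutation into P by Schensted row insertion, recording in Q the position of each new cell.

Insert 4: appended to row 1. P = [[4]].
Insert 5: appended to row 1. P = [[4, 5]].
Insert 1: 1 bumps 4 from row 1; 4 starts row 2. P = [[1, 5], [4]].
Insert 2: 2 bumps 5 from row 1; 5 appends to row 2. P = [[1, 2], [4, 5]].
Insert 3: appended to row 1. P = [[1, 2, 3], [4, 5]].

So P = [[1, 2, 3], [4, 5]], Q = [[1, 2, 5], [3, 4]].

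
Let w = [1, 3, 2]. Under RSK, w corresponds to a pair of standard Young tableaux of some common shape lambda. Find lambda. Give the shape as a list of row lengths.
Row-insert each entry into an empty tableau.

After inserting 1: P = [[1]].
After inserting 3: P = [[1, 3]].
After inserting 2: P = [[1, 2], [3]].

The final insertion tableau P = [[1, 2], [3]] has shape [2, 1].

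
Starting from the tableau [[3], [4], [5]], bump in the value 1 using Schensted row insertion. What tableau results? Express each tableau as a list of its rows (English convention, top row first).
[[1], [3], [4], [5]]

In row 1, 1 replaces 3 (the leftmost entry greater than 1); 3 is bumped to row 2. In row 2, 3 replaces 4 (the leftmost entry greater than 3); 4 is bumped to row 3. In row 3, 4 replaces 5 (the leftmost entry greater than 4); 5 is bumped to row 4. 5 starts a new row 4. The new tableau is [[1], [3], [4], [5]].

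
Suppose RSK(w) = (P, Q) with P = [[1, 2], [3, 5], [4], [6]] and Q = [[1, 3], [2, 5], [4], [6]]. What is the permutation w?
Reverse the RSK construction: for i from n down to 1, find the cell of Q containing i, remove the entry at that cell from P, and reverse-bump it up through P; the value ejected from row 1 is w(i).

Step i=6: Q has 6 at row 4, column 1; remove 6 from row 4 of P and reverse-bump: 6 enters row 3 and ejects 4; 4 enters row 2 and ejects 3; 3 enters row 1 and ejects 2. So w(6) = 2. P is now [[1, 3], [4, 5], [6]].
Step i=5: Q has 5 at row 2, column 2; remove 5 from row 2 of P and reverse-bump: 5 enters row 1 and ejects 3. So w(5) = 3. P is now [[1, 5], [4], [6]].
Step i=4: Q has 4 at row 3, column 1; remove 6 from row 3 of P and reverse-bump: 6 enters row 2 and ejects 4; 4 enters row 1 and ejects 1. So w(4) = 1. P is now [[4, 5], [6]].
Step i=3: Q has 3 at row 1, column 2; remove that cell from P, ejecting 5. So w(3) = 5. P is now [[4], [6]].
Step i=2: Q has 2 at row 2, column 1; remove 6 from row 2 of P and reverse-bump: 6 enters row 1 and ejects 4. So w(2) = 4. P is now [[6]].
Step i=1: Q has 1 at row 1, column 1; remove that cell from P, ejecting 6. So w(1) = 6. P is now [].

So w = 6 4 5 1 3 2.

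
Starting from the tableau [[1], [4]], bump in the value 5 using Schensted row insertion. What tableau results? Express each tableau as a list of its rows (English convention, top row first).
[[1, 5], [4]]

5 is larger than every entry of row 1, so it is appended to row 1. The new tableau is [[1, 5], [4]].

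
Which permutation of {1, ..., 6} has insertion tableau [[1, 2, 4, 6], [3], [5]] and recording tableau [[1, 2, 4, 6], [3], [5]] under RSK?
Reverse the RSK construction: for i from n down to 1, find the cell of Q containing i, remove the entry at that cell from P, and reverse-bump it up through P; the value ejected from row 1 is w(i).

Step i=6: Q has 6 at row 1, column 4; remove that cell from P, ejecting 6. So w(6) = 6. P is now [[1, 2, 4], [3], [5]].
Step i=5: Q has 5 at row 3, column 1; remove 5 from row 3 of P and reverse-bump: 5 enters row 2 and ejects 3; 3 enters row 1 and ejects 2. So w(5) = 2. P is now [[1, 3, 4], [5]].
Step i=4: Q has 4 at row 1, column 3; remove that cell from P, ejecting 4. So w(4) = 4. P is now [[1, 3], [5]].
Step i=3: Q has 3 at row 2, column 1; remove 5 from row 2 of P and reverse-bump: 5 enters row 1 and ejects 3. So w(3) = 3. P is now [[1, 5]].
Step i=2: Q has 2 at row 1, column 2; remove that cell from P, ejecting 5. So w(2) = 5. P is now [[1]].
Step i=1: Q has 1 at row 1, column 1; remove that cell from P, ejecting 1. So w(1) = 1. P is now [].

So w = 1 5 3 4 2 6.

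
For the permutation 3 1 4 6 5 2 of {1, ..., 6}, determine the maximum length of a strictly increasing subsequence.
3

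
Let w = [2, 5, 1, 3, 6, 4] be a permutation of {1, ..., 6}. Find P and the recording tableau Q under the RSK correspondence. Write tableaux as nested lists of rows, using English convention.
P = [[1, 3, 4], [2, 5, 6]], Q = [[1, 2, 5], [3, 4, 6]]

Insert each entry of the permutation into P by Schensted row insertion, recording in Q the position of each new cell.

After inserting 2: P = [[2]].
After inserting 5: P = [[2, 5]].
After inserting 1: P = [[1, 5], [2]].
After inserting 3: P = [[1, 3], [2, 5]].
After inserting 6: P = [[1, 3, 6], [2, 5]].
After inserting 4: P = [[1, 3, 4], [2, 5, 6]].

So P = [[1, 3, 4], [2, 5, 6]], Q = [[1, 2, 5], [3, 4, 6]].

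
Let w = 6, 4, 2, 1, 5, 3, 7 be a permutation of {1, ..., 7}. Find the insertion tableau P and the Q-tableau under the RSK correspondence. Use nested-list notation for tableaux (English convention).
Insert each entry of the permutation into P by Schensted row insertion, recording in Q the position of each new cell.

Insert 6: appended to row 1. P = [[6]], Q = [[1]].
Insert 4: 4 bumps 6 from row 1; 6 starts row 2. P = [[4], [6]], Q = [[1], [2]].
Insert 2: 2 bumps 4 from row 1; 4 bumps 6 from row 2; 6 starts row 3. P = [[2], [4], [6]], Q = [[1], [2], [3]].
Insert 1: 1 bumps 2 from row 1; 2 bumps 4 from row 2; 4 bumps 6 from row 3; 6 starts row 4. P = [[1], [2], [4], [6]], Q = [[1], [2], [3], [4]].
Insert 5: appended to row 1. P = [[1, 5], [2], [4], [6]], Q = [[1, 5], [2], [3], [4]].
Insert 3: 3 bumps 5 from row 1; 5 appends to row 2. P = [[1, 3], [2, 5], [4], [6]], Q = [[1, 5], [2, 6], [3], [4]].
Insert 7: appended to row 1. P = [[1, 3, 7], [2, 5], [4], [6]], Q = [[1, 5, 7], [2, 6], [3], [4]].

So P = [[1, 3, 7], [2, 5], [4], [6]], Q = [[1, 5, 7], [2, 6], [3], [4]].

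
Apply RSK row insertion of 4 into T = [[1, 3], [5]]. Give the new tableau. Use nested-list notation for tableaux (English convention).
[[1, 3, 4], [5]]

4 is larger than every entry of row 1, so it is appended to row 1. The new tableau is [[1, 3, 4], [5]].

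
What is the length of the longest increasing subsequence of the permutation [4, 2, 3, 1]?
2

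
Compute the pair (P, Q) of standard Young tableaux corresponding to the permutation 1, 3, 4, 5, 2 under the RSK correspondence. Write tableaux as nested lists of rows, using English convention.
Insert each entry of the permutation into P by Schensted row insertion, recording in Q the position of each new cell.

Insert 1: appended to row 1. P = [[1]].
Insert 3: appended to row 1. P = [[1, 3]].
Insert 4: appended to row 1. P = [[1, 3, 4]].
Insert 5: appended to row 1. P = [[1, 3, 4, 5]].
Insert 2: 2 bumps 3 from row 1; 3 starts row 2. P = [[1, 2, 4, 5], [3]].

So P = [[1, 2, 4, 5], [3]], Q = [[1, 2, 3, 4], [5]].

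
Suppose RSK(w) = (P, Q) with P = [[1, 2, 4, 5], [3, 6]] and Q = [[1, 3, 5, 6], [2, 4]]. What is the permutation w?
Reverse the RSK construction: for i from n down to 1, find the cell of Q containing i, remove the entry at that cell from P, and reverse-bump it up through P; the value ejected from row 1 is w(i).

Step i=6: Q has 6 at row 1, column 4; remove that cell from P, ejecting 5. So w(6) = 5. P is now [[1, 2, 4], [3, 6]].
Step i=5: Q has 5 at row 1, column 3; remove that cell from P, ejecting 4. So w(5) = 4. P is now [[1, 2], [3, 6]].
Step i=4: Q has 4 at row 2, column 2; remove 6 from row 2 of P and reverse-bump: 6 enters row 1 and ejects 2. So w(4) = 2. P is now [[1, 6], [3]].
Step i=3: Q has 3 at row 1, column 2; remove that cell from P, ejecting 6. So w(3) = 6. P is now [[1], [3]].
Step i=2: Q has 2 at row 2, column 1; remove 3 from row 2 of P and reverse-bump: 3 enters row 1 and ejects 1. So w(2) = 1. P is now [[3]].
Step i=1: Q has 1 at row 1, column 1; remove that cell from P, ejecting 3. So w(1) = 3. P is now [].

So w = 3 1 6 2 4 5.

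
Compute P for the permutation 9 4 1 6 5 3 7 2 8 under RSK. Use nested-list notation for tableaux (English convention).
P = [[1, 2, 7, 8], [3, 5], [4], [6], [9]]

Insert 9: appended to row 1. P = [[9]].
Insert 4: 4 bumps 9 from row 1; 9 starts row 2. P = [[4], [9]].
Insert 1: 1 bumps 4 from row 1; 4 bumps 9 from row 2; 9 starts row 3. P = [[1], [4], [9]].
Insert 6: appended to row 1. P = [[1, 6], [4], [9]].
Insert 5: 5 bumps 6 from row 1; 6 appends to row 2. P = [[1, 5], [4, 6], [9]].
Insert 3: 3 bumps 5 from row 1; 5 bumps 6 from row 2; 6 bumps 9 from row 3; 9 starts row 4. P = [[1, 3], [4, 5], [6], [9]].
Insert 7: appended to row 1. P = [[1, 3, 7], [4, 5], [6], [9]].
Insert 2: 2 bumps 3 from row 1; 3 bumps 4 from row 2; 4 bumps 6 from row 3; 6 bumps 9 from row 4; 9 starts row 5. P = [[1, 2, 7], [3, 5], [4], [6], [9]].
Insert 8: appended to row 1. P = [[1, 2, 7, 8], [3, 5], [4], [6], [9]].

So P = [[1, 2, 7, 8], [3, 5], [4], [6], [9]].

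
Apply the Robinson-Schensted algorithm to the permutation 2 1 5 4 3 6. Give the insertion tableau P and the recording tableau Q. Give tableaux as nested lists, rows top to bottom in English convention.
P = [[1, 3, 6], [2, 4], [5]], Q = [[1, 3, 6], [2, 4], [5]]

Insert each entry of the permutation into P by Schensted row insertion, recording in Q the position of each new cell.

Insert 2: appended to row 1. P = [[2]].
Insert 1: 1 bumps 2 from row 1; 2 starts row 2. P = [[1], [2]].
Insert 5: appended to row 1. P = [[1, 5], [2]].
Insert 4: 4 bumps 5 from row 1; 5 appends to row 2. P = [[1, 4], [2, 5]].
Insert 3: 3 bumps 4 from row 1; 4 bumps 5 from row 2; 5 starts row 3. P = [[1, 3], [2, 4], [5]].
Insert 6: appended to row 1. P = [[1, 3, 6], [2, 4], [5]].

So P = [[1, 3, 6], [2, 4], [5]], Q = [[1, 3, 6], [2, 4], [5]].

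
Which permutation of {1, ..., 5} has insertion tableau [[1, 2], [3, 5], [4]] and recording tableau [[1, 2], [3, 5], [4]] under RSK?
Reverse the RSK construction: for i from n down to 1, find the cell of Q containing i, remove the entry at that cell from P, and reverse-bump it up through P; the value ejected from row 1 is w(i).

Step i=5: Q has 5 at row 2, column 2; remove 5 from row 2 of P and reverse-bump: 5 enters row 1 and ejects 2. So w(5) = 2. P is now [[1, 5], [3], [4]].
Step i=4: Q has 4 at row 3, column 1; remove 4 from row 3 of P and reverse-bump: 4 enters row 2 and ejects 3; 3 enters row 1 and ejects 1. So w(4) = 1. P is now [[3, 5], [4]].
Step i=3: Q has 3 at row 2, column 1; remove 4 from row 2 of P and reverse-bump: 4 enters row 1 and ejects 3. So w(3) = 3. P is now [[4, 5]].
Step i=2: Q has 2 at row 1, column 2; remove that cell from P, ejecting 5. So w(2) = 5. P is now [[4]].
Step i=1: Q has 1 at row 1, column 1; remove that cell from P, ejecting 4. So w(1) = 4. P is now [].

So w = 4 5 3 1 2.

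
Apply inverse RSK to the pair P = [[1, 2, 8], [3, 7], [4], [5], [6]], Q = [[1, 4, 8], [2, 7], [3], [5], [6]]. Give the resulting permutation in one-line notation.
Reverse the RSK construction: for i from n down to 1, find the cell of Q containing i, remove the entry at that cell from P, and reverse-bump it up through P; the value ejected from row 1 is w(i).

Step i=8: Q has 8 at row 1, column 3; remove that cell from P, ejecting 8. So w(8) = 8. P is now [[1, 2], [3, 7], [4], [5], [6]].
Step i=7: Q has 7 at row 2, column 2; remove 7 from row 2 of P and reverse-bump: 7 enters row 1 and ejects 2. So w(7) = 2. P is now [[1, 7], [3], [4], [5], [6]].
Step i=6: Q has 6 at row 5, column 1; remove 6 from row 5 of P and reverse-bump: 6 enters row 4 and ejects 5; 5 enters row 3 and ejects 4; 4 enters row 2 and ejects 3; 3 enters row 1 and ejects 1. So w(6) = 1. P is now [[3, 7], [4], [5], [6]].
Step i=5: Q has 5 at row 4, column 1; remove 6 from row 4 of P and reverse-bump: 6 enters row 3 and ejects 5; 5 enters row 2 and ejects 4; 4 enters row 1 and ejects 3. So w(5) = 3. P is now [[4, 7], [5], [6]].
Step i=4: Q has 4 at row 1, column 2; remove that cell from P, ejecting 7. So w(4) = 7. P is now [[4], [5], [6]].
Step i=3: Q has 3 at row 3, column 1; remove 6 from row 3 of P and reverse-bump: 6 enters row 2 and ejects 5; 5 enters row 1 and ejects 4. So w(3) = 4. P is now [[5], [6]].
Step i=2: Q has 2 at row 2, column 1; remove 6 from row 2 of P and reverse-bump: 6 enters row 1 and ejects 5. So w(2) = 5. P is now [[6]].
Step i=1: Q has 1 at row 1, column 1; remove that cell from P, ejecting 6. So w(1) = 6. P is now [].

So w = 6 5 4 7 3 1 2 8.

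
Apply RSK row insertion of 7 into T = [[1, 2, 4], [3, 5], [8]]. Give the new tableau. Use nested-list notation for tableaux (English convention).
[[1, 2, 4, 7], [3, 5], [8]]

7 is larger than every entry of row 1, so it is appended to row 1. The new tableau is [[1, 2, 4, 7], [3, 5], [8]].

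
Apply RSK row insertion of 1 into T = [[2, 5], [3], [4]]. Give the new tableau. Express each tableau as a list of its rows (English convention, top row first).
In row 1, 1 replaces 2 (the leftmost entry greater than 1); 2 is bumped to row 2. In row 2, 2 replaces 3 (the leftmost entry greater than 2); 3 is bumped to row 3. In row 3, 3 replaces 4 (the leftmost entry greater than 3); 4 is bumped to row 4. 4 starts a new row 4. The new tableau is [[1, 5], [2], [3], [4]].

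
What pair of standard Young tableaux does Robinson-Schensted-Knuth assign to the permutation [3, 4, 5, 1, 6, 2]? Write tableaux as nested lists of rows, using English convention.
P = [[1, 2, 5, 6], [3, 4]], Q = [[1, 2, 3, 5], [4, 6]]

Insert each entry of the permutation into P by Schensted row insertion, recording in Q the position of each new cell.

Insert 3: appended to row 1. P = [[3]], Q = [[1]].
Insert 4: appended to row 1. P = [[3, 4]], Q = [[1, 2]].
Insert 5: appended to row 1. P = [[3, 4, 5]], Q = [[1, 2, 3]].
Insert 1: 1 bumps 3 from row 1; 3 starts row 2. P = [[1, 4, 5], [3]], Q = [[1, 2, 3], [4]].
Insert 6: appended to row 1. P = [[1, 4, 5, 6], [3]], Q = [[1, 2, 3, 5], [4]].
Insert 2: 2 bumps 4 from row 1; 4 appends to row 2. P = [[1, 2, 5, 6], [3, 4]], Q = [[1, 2, 3, 5], [4, 6]].

So P = [[1, 2, 5, 6], [3, 4]], Q = [[1, 2, 3, 5], [4, 6]].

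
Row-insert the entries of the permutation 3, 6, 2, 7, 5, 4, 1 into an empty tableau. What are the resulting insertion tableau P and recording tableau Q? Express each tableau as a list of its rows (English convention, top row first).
Insert each entry of the permutation into P by Schensted row insertion, recording in Q the position of each new cell.

After inserting 3: P = [[3]].
After inserting 6: P = [[3, 6]].
After inserting 2: P = [[2, 6], [3]].
After inserting 7: P = [[2, 6, 7], [3]].
After inserting 5: P = [[2, 5, 7], [3, 6]].
After inserting 4: P = [[2, 4, 7], [3, 5], [6]].
After inserting 1: P = [[1, 4, 7], [2, 5], [3], [6]].

So P = [[1, 4, 7], [2, 5], [3], [6]], Q = [[1, 2, 4], [3, 5], [6], [7]].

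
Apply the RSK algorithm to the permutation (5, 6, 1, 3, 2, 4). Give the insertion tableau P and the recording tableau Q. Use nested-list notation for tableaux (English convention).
P = [[1, 2, 4], [3, 6], [5]], Q = [[1, 2, 6], [3, 4], [5]]

Insert each entry of the permutation into P by Schensted row insertion, recording in Q the position of each new cell.

Insert 5: appended to row 1. P = [[5]].
Insert 6: appended to row 1. P = [[5, 6]].
Insert 1: 1 bumps 5 from row 1; 5 starts row 2. P = [[1, 6], [5]].
Insert 3: 3 bumps 6 from row 1; 6 appends to row 2. P = [[1, 3], [5, 6]].
Insert 2: 2 bumps 3 from row 1; 3 bumps 5 from row 2; 5 starts row 3. P = [[1, 2], [3, 6], [5]].
Insert 4: appended to row 1. P = [[1, 2, 4], [3, 6], [5]].

So P = [[1, 2, 4], [3, 6], [5]], Q = [[1, 2, 6], [3, 4], [5]].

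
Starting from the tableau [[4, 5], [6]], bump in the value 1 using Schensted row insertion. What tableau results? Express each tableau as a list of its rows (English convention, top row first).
In row 1, 1 replaces 4 (the leftmost entry greater than 1); 4 is bumped to row 2. In row 2, 4 replaces 6 (the leftmost entry greater than 4); 6 is bumped to row 3. 6 starts a new row 3. The new tableau is [[1, 5], [4], [6]].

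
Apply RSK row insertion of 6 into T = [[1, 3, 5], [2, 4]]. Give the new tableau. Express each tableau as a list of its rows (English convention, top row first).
6 is larger than every entry of row 1, so it is appended to row 1. The new tableau is [[1, 3, 5, 6], [2, 4]].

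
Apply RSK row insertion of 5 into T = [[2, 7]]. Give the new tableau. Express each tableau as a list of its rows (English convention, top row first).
[[2, 5], [7]]

In row 1, 5 replaces 7 (the leftmost entry greater than 5); 7 is bumped to row 2. 7 starts a new row 2. The new tableau is [[2, 5], [7]].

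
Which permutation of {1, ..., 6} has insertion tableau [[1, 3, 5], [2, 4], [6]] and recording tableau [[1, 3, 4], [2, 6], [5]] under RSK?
Reverse RSK: for i = n, n-1, ..., 1, locate i in Q, remove the corresponding corner cell from P, and reverse-bump its entry up through P; the value ejected from row 1 is w(i).

So w = 6 2 4 5 1 3.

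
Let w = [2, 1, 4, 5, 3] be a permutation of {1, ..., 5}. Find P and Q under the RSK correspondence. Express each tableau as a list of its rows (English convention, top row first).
P = [[1, 3, 5], [2, 4]], Q = [[1, 3, 4], [2, 5]]

Insert each entry of the permutation into P by Schensted row insertion, recording in Q the position of each new cell.

After inserting 2: P = [[2]].
After inserting 1: P = [[1], [2]].
After inserting 4: P = [[1, 4], [2]].
After inserting 5: P = [[1, 4, 5], [2]].
After inserting 3: P = [[1, 3, 5], [2, 4]].

So P = [[1, 3, 5], [2, 4]], Q = [[1, 3, 4], [2, 5]].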